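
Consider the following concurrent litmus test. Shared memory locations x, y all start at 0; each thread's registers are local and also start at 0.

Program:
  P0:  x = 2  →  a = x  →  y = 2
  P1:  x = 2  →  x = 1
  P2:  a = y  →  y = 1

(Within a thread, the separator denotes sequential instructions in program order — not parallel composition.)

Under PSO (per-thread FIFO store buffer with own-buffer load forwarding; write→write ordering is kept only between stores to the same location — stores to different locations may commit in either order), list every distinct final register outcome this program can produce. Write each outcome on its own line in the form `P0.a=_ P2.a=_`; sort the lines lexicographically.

P0.a=1 P2.a=0
P0.a=1 P2.a=2
P0.a=2 P2.a=0
P0.a=2 P2.a=2

outcome vector order: (P0.a,P2.a)
|PSO outcomes| = 4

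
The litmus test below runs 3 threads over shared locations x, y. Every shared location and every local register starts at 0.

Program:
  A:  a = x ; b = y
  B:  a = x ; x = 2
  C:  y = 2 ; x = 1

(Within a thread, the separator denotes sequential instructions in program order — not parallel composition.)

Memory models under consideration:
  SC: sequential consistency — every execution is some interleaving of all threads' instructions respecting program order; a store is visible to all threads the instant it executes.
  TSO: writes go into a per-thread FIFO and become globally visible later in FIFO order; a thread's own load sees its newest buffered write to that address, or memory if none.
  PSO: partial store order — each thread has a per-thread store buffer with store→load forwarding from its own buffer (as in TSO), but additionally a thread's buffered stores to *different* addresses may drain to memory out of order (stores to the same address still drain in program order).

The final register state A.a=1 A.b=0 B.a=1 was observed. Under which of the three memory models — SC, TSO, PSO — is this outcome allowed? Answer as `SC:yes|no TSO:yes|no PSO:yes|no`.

outcome vector order: (A.a,A.b,B.a)
[SC] allowed = {0/0/0; 0/0/1; 0/2/0; 0/2/1; 1/2/0; 1/2/1; 2/0/0; 2/2/0; 2/2/1}
[TSO] allowed = {0/0/0; 0/0/1; 0/2/0; 0/2/1; 1/2/0; 1/2/1; 2/0/0; 2/2/0; 2/2/1}
[PSO] allowed = {0/0/0; 0/0/1; 0/2/0; 0/2/1; 1/0/0; 1/0/1; 1/2/0; 1/2/1; 2/0/0; 2/0/1; 2/2/0; 2/2/1}
target 1/0/1 ∈ {PSO}

SC:no TSO:no PSO:yes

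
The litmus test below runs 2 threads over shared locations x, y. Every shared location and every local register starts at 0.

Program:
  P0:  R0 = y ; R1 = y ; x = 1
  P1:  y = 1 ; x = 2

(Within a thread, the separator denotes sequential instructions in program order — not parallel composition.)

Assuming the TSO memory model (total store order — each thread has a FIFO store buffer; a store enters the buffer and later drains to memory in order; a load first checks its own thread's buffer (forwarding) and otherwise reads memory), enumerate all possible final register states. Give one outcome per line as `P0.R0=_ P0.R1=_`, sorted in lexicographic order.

P0.R0=0 P0.R1=0
P0.R0=0 P0.R1=1
P0.R0=1 P0.R1=1

outcome vector order: (P0.R0,P0.R1)
|TSO outcomes| = 3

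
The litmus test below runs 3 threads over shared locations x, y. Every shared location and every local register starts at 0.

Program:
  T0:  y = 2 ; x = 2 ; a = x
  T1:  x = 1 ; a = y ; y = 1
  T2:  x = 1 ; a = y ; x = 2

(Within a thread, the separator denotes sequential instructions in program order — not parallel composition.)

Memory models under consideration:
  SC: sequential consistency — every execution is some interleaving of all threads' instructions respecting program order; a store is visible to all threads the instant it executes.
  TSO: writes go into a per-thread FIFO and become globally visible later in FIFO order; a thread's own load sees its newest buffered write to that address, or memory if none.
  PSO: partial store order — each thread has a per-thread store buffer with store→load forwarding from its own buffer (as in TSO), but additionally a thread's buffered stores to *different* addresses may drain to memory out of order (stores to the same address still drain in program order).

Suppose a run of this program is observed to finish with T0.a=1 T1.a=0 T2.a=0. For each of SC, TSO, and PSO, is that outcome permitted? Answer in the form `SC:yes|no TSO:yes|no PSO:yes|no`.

SC:no TSO:yes PSO:yes

outcome vector order: (T0.a,T1.a,T2.a)
[SC] allowed = {(1,0,1), (1,0,2), (1,2,0), (1,2,1), (1,2,2), (2,0,0), (2,0,1), (2,0,2), (2,2,0), (2,2,1), (2,2,2)}
[TSO] allowed = {(1,0,0), (1,0,1), (1,0,2), (1,2,0), (1,2,1), (1,2,2), (2,0,0), (2,0,1), (2,0,2), (2,2,0), (2,2,1), (2,2,2)}
[PSO] allowed = {(1,0,0), (1,0,1), (1,0,2), (1,2,0), (1,2,1), (1,2,2), (2,0,0), (2,0,1), (2,0,2), (2,2,0), (2,2,1), (2,2,2)}
target (1,0,0) ∈ {TSO,PSO}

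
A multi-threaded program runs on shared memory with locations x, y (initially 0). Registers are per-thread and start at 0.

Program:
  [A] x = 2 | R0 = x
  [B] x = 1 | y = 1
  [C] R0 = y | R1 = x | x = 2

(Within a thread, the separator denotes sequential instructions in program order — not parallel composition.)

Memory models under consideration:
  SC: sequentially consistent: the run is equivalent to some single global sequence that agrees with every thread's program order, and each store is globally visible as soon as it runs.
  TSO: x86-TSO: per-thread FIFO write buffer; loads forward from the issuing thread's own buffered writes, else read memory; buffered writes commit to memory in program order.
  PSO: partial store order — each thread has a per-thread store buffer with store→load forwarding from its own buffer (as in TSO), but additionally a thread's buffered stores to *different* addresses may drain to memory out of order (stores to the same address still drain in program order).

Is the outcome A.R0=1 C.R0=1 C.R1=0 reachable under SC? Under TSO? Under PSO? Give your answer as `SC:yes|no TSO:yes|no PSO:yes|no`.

outcome vector order: (A.R0,C.R0,C.R1)
[SC] allowed = {100, 101, 102, 111, 200, 201, 202, 211, 212}
[TSO] allowed = {100, 101, 102, 111, 200, 201, 202, 211, 212}
[PSO] allowed = {100, 101, 102, 110, 111, 112, 200, 201, 202, 210, 211, 212}
target 110 ∈ {PSO}

SC:no TSO:no PSO:yes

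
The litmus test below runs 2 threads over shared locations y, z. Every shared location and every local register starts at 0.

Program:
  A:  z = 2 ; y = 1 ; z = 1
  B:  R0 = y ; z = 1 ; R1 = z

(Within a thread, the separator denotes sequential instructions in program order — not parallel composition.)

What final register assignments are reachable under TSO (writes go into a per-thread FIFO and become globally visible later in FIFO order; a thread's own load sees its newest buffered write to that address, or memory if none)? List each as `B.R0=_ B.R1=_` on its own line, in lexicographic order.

outcome vector order: (B.R0,B.R1)
|TSO outcomes| = 3

B.R0=0 B.R1=1
B.R0=0 B.R1=2
B.R0=1 B.R1=1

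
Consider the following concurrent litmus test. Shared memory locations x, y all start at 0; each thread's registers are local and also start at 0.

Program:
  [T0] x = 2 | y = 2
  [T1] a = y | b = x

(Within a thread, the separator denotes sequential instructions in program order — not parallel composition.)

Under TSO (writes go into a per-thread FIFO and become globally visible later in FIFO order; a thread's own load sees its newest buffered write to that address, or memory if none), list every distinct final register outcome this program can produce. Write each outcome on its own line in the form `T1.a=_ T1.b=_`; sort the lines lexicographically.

outcome vector order: (T1.a,T1.b)
|TSO outcomes| = 3

T1.a=0 T1.b=0
T1.a=0 T1.b=2
T1.a=2 T1.b=2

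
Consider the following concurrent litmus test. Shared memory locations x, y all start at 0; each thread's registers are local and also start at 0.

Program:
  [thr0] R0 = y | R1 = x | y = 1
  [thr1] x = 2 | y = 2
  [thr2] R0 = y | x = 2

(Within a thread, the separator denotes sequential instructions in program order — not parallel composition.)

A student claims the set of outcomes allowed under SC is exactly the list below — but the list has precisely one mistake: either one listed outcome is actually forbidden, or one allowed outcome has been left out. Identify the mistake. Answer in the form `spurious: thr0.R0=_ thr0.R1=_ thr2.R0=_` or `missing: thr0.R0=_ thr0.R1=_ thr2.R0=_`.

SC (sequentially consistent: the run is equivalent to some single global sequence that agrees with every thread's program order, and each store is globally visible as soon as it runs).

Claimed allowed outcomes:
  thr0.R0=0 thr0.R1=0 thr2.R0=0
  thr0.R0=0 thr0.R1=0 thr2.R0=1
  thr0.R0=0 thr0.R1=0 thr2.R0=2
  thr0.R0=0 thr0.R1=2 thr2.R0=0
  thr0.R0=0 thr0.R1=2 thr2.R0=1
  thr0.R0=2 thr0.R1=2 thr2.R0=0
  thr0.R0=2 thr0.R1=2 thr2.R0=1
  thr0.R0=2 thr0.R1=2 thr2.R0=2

outcome vector order: (thr0.R0,thr0.R1,thr2.R0)
under SC → (0,0,0); (0,0,1); (0,0,2); (0,2,0); (0,2,1); (0,2,2); (2,2,0); (2,2,1); (2,2,2)
SC∖claimed = {(0,2,2)}

missing: thr0.R0=0 thr0.R1=2 thr2.R0=2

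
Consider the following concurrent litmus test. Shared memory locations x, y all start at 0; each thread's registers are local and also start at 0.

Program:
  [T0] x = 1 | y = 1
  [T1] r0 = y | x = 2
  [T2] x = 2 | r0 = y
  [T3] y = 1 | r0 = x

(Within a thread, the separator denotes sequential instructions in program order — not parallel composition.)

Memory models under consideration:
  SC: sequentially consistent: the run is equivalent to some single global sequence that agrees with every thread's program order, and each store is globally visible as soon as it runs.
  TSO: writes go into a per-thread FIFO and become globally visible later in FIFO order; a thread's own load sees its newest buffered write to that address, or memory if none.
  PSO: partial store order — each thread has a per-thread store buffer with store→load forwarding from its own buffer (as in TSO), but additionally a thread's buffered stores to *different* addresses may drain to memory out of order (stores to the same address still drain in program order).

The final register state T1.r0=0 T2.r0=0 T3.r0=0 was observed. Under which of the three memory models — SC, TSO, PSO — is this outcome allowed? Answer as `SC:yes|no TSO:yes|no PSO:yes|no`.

outcome vector order: (T1.r0,T2.r0,T3.r0)
SC: 10 outcomes — {001 002 010 011 012 101 102 110 111 112}
TSO: 12 outcomes — {000 001 002 010 011 012 100 101 102 110 111 112}
PSO: 12 outcomes — {000 001 002 010 011 012 100 101 102 110 111 112}
target 000 ∈ {TSO,PSO}

SC:no TSO:yes PSO:yes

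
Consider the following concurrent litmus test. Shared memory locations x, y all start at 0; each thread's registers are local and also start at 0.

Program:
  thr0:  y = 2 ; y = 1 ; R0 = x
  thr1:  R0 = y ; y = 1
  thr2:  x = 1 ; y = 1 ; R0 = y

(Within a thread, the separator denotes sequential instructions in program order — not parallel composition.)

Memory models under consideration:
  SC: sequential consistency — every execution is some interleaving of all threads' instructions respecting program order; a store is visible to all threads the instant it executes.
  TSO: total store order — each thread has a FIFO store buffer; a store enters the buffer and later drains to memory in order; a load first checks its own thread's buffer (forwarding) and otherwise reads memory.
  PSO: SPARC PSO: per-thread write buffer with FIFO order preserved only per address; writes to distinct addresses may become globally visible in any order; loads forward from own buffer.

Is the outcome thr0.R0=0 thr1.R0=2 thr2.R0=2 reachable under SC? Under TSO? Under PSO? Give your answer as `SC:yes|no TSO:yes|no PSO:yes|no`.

SC:no TSO:yes PSO:yes

outcome vector order: (thr0.R0,thr1.R0,thr2.R0)
SC: 9 outcomes — {0/0/1 0/1/1 0/2/1 1/0/1 1/0/2 1/1/1 1/1/2 1/2/1 1/2/2}
TSO: 12 outcomes — {0/0/1 0/0/2 0/1/1 0/1/2 0/2/1 0/2/2 1/0/1 1/0/2 1/1/1 1/1/2 1/2/1 1/2/2}
PSO: 12 outcomes — {0/0/1 0/0/2 0/1/1 0/1/2 0/2/1 0/2/2 1/0/1 1/0/2 1/1/1 1/1/2 1/2/1 1/2/2}
target 0/2/2 ∈ {TSO,PSO}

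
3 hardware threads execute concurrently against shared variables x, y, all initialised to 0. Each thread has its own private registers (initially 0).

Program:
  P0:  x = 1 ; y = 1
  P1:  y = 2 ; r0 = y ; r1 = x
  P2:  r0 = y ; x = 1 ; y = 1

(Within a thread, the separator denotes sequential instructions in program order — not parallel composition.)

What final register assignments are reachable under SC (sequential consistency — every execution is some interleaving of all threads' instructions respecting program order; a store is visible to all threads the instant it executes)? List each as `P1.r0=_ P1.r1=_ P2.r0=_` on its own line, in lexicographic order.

P1.r0=1 P1.r1=1 P2.r0=0
P1.r0=1 P1.r1=1 P2.r0=1
P1.r0=1 P1.r1=1 P2.r0=2
P1.r0=2 P1.r1=0 P2.r0=0
P1.r0=2 P1.r1=0 P2.r0=1
P1.r0=2 P1.r1=0 P2.r0=2
P1.r0=2 P1.r1=1 P2.r0=0
P1.r0=2 P1.r1=1 P2.r0=1
P1.r0=2 P1.r1=1 P2.r0=2

outcome vector order: (P1.r0,P1.r1,P2.r0)
|SC outcomes| = 9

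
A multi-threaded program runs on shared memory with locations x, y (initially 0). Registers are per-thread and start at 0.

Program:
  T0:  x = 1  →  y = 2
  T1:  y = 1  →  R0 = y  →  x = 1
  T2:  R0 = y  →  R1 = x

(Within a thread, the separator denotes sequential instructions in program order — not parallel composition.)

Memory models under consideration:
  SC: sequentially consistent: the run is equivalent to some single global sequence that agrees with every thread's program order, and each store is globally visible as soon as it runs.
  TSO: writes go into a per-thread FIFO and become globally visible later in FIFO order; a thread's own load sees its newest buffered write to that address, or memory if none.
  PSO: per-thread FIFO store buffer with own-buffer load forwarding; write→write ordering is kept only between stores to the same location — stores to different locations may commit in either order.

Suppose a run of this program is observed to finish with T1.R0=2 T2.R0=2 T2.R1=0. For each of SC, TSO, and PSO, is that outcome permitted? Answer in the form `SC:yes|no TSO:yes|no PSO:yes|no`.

SC:no TSO:no PSO:yes

outcome vector order: (T1.R0,T2.R0,T2.R1)
SC (10): 100 101 110 111 121 200 201 210 211 221
TSO (10): 100 101 110 111 121 200 201 210 211 221
PSO (12): 100 101 110 111 120 121 200 201 210 211 220 221
target 220 ∈ {PSO}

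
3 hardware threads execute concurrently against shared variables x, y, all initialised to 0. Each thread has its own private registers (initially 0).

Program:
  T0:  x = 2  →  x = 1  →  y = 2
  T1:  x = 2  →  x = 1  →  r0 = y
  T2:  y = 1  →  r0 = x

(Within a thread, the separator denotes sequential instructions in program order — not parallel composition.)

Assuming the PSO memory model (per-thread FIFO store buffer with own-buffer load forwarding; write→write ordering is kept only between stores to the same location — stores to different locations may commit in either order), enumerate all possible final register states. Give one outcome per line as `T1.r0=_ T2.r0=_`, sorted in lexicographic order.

T1.r0=0 T2.r0=0
T1.r0=0 T2.r0=1
T1.r0=0 T2.r0=2
T1.r0=1 T2.r0=0
T1.r0=1 T2.r0=1
T1.r0=1 T2.r0=2
T1.r0=2 T2.r0=0
T1.r0=2 T2.r0=1
T1.r0=2 T2.r0=2

outcome vector order: (T1.r0,T2.r0)
|PSO outcomes| = 9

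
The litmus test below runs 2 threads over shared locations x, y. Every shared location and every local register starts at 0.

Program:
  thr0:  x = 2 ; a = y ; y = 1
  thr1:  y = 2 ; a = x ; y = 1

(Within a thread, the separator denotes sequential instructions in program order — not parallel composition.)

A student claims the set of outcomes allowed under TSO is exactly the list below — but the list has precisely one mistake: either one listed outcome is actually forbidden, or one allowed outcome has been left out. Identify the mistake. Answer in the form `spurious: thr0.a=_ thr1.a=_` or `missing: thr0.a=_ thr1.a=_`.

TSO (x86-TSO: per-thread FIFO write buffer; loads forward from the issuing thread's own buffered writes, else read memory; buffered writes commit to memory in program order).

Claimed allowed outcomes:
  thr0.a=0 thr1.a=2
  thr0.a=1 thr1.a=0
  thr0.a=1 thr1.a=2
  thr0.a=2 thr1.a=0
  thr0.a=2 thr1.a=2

outcome vector order: (thr0.a,thr1.a)
TSO: 6 outcomes — {(0,0); (0,2); (1,0); (1,2); (2,0); (2,2)}
TSO∖claimed = {(0,0)}

missing: thr0.a=0 thr1.a=0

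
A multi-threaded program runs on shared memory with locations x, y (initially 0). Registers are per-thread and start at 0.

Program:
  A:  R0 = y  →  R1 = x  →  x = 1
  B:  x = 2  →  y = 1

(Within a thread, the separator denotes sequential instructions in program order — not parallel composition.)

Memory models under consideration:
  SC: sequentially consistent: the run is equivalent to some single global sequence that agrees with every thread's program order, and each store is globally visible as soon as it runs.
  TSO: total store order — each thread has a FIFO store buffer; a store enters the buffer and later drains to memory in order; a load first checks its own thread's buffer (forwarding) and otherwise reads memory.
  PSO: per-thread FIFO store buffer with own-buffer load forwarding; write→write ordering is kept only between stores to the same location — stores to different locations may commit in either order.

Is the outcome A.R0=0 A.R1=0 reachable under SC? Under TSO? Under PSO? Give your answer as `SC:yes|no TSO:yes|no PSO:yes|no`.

SC:yes TSO:yes PSO:yes

outcome vector order: (A.R0,A.R1)
under SC → 00 02 12
under TSO → 00 02 12
under PSO → 00 02 10 12
target 00 ∈ {SC,TSO,PSO}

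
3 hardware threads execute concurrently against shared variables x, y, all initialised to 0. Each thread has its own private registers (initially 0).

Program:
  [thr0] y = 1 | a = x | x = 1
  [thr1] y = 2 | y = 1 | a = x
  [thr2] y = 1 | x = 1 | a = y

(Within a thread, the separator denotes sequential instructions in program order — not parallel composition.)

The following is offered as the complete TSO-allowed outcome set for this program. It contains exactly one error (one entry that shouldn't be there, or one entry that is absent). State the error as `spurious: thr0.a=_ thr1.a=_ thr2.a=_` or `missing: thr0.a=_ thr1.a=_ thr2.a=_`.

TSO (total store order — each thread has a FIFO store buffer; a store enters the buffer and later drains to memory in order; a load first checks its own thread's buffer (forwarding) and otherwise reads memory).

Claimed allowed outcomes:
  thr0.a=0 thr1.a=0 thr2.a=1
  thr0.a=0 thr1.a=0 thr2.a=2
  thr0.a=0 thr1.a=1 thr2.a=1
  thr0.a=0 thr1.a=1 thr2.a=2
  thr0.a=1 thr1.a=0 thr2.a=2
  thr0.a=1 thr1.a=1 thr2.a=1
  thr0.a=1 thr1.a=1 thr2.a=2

missing: thr0.a=1 thr1.a=0 thr2.a=1

outcome vector order: (thr0.a,thr1.a,thr2.a)
under TSO → (0,0,1), (0,0,2), (0,1,1), (0,1,2), (1,0,1), (1,0,2), (1,1,1), (1,1,2)
TSO∖claimed = {(1,0,1)}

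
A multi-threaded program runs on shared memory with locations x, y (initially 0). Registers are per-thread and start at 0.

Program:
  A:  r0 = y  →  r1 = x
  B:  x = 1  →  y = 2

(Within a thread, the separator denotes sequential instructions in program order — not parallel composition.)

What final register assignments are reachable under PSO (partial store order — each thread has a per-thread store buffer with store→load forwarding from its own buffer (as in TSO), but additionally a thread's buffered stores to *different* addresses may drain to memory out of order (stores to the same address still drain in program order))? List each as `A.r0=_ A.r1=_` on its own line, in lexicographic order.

A.r0=0 A.r1=0
A.r0=0 A.r1=1
A.r0=2 A.r1=0
A.r0=2 A.r1=1

outcome vector order: (A.r0,A.r1)
|PSO outcomes| = 4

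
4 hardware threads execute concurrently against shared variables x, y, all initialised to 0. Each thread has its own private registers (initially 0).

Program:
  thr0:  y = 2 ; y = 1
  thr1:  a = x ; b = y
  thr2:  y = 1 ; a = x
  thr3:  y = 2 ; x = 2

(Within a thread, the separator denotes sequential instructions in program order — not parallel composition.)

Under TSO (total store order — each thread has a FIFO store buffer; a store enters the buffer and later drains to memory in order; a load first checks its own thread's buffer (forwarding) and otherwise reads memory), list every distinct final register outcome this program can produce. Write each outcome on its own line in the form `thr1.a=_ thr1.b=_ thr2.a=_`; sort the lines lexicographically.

thr1.a=0 thr1.b=0 thr2.a=0
thr1.a=0 thr1.b=0 thr2.a=2
thr1.a=0 thr1.b=1 thr2.a=0
thr1.a=0 thr1.b=1 thr2.a=2
thr1.a=0 thr1.b=2 thr2.a=0
thr1.a=0 thr1.b=2 thr2.a=2
thr1.a=2 thr1.b=1 thr2.a=0
thr1.a=2 thr1.b=1 thr2.a=2
thr1.a=2 thr1.b=2 thr2.a=0
thr1.a=2 thr1.b=2 thr2.a=2

outcome vector order: (thr1.a,thr1.b,thr2.a)
|TSO outcomes| = 10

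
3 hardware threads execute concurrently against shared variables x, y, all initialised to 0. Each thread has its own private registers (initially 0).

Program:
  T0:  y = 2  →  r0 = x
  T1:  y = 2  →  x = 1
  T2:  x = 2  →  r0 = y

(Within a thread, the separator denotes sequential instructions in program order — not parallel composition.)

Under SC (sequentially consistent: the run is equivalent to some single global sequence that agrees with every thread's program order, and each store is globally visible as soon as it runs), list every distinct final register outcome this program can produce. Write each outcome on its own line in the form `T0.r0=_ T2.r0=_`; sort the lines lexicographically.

outcome vector order: (T0.r0,T2.r0)
|SC outcomes| = 5

T0.r0=0 T2.r0=2
T0.r0=1 T2.r0=0
T0.r0=1 T2.r0=2
T0.r0=2 T2.r0=0
T0.r0=2 T2.r0=2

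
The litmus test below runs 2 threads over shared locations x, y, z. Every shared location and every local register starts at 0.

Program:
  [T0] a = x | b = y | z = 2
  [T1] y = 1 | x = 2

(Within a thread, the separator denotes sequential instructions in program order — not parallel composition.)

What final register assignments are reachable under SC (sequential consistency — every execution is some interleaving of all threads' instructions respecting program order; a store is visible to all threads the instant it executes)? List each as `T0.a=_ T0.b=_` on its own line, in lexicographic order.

T0.a=0 T0.b=0
T0.a=0 T0.b=1
T0.a=2 T0.b=1

outcome vector order: (T0.a,T0.b)
|SC outcomes| = 3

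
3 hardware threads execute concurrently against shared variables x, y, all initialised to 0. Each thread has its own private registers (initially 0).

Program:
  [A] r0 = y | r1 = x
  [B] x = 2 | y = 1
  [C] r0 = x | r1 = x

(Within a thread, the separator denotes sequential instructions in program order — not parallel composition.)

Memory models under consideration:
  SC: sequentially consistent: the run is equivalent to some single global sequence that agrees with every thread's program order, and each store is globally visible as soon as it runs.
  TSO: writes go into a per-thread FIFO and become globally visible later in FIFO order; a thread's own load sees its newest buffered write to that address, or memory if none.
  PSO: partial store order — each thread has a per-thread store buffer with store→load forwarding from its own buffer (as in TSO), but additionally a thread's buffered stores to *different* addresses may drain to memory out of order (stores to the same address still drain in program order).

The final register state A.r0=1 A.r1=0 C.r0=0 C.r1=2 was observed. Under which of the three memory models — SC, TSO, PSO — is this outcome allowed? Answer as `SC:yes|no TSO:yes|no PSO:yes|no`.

outcome vector order: (A.r0,A.r1,C.r0,C.r1)
under SC → <0 0 0 0> <0 0 0 2> <0 0 2 2> <0 2 0 0> <0 2 0 2> <0 2 2 2> <1 2 0 0> <1 2 0 2> <1 2 2 2>
under TSO → <0 0 0 0> <0 0 0 2> <0 0 2 2> <0 2 0 0> <0 2 0 2> <0 2 2 2> <1 2 0 0> <1 2 0 2> <1 2 2 2>
under PSO → <0 0 0 0> <0 0 0 2> <0 0 2 2> <0 2 0 0> <0 2 0 2> <0 2 2 2> <1 0 0 0> <1 0 0 2> <1 0 2 2> <1 2 0 0> <1 2 0 2> <1 2 2 2>
target <1 0 0 2> ∈ {PSO}

SC:no TSO:no PSO:yes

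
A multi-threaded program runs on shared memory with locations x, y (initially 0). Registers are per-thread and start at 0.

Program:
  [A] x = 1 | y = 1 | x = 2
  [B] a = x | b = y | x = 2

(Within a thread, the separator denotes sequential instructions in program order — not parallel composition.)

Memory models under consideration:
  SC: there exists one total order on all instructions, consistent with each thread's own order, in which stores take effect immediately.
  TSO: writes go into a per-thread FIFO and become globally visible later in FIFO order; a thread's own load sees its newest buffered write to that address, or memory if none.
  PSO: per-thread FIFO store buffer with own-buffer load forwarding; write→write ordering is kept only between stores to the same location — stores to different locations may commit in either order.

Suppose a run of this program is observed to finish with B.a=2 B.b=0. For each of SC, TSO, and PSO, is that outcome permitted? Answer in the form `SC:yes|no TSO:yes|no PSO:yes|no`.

SC:no TSO:no PSO:yes

outcome vector order: (B.a,B.b)
[SC] allowed = {(0,0) (0,1) (1,0) (1,1) (2,1)}
[TSO] allowed = {(0,0) (0,1) (1,0) (1,1) (2,1)}
[PSO] allowed = {(0,0) (0,1) (1,0) (1,1) (2,0) (2,1)}
target (2,0) ∈ {PSO}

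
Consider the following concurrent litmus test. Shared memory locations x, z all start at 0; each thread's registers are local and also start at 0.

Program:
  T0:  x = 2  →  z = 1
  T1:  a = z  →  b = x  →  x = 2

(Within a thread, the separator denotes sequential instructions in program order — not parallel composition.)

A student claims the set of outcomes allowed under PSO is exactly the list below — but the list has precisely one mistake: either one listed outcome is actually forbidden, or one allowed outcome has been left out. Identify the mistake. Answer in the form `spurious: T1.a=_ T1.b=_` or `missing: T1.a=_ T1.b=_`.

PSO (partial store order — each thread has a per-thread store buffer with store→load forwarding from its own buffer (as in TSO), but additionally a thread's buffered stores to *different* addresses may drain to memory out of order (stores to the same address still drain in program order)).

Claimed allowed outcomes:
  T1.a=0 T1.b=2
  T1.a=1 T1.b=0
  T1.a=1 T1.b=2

missing: T1.a=0 T1.b=0

outcome vector order: (T1.a,T1.b)
PSO: 4 outcomes — {00 02 10 12}
PSO∖claimed = {00}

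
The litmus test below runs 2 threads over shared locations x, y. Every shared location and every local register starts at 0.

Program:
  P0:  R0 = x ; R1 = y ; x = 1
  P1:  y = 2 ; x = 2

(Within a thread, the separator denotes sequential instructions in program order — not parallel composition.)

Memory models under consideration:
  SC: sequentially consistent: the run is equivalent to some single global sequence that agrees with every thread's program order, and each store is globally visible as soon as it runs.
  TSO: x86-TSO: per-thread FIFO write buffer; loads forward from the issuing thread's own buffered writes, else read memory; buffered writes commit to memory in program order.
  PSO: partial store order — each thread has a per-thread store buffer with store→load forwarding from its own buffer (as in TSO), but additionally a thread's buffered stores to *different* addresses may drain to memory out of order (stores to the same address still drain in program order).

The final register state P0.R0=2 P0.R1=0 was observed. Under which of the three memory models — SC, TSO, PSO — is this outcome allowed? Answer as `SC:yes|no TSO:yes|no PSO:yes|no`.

outcome vector order: (P0.R0,P0.R1)
SC: 3 outcomes — {(0,0), (0,2), (2,2)}
TSO: 3 outcomes — {(0,0), (0,2), (2,2)}
PSO: 4 outcomes — {(0,0), (0,2), (2,0), (2,2)}
target (2,0) ∈ {PSO}

SC:no TSO:no PSO:yes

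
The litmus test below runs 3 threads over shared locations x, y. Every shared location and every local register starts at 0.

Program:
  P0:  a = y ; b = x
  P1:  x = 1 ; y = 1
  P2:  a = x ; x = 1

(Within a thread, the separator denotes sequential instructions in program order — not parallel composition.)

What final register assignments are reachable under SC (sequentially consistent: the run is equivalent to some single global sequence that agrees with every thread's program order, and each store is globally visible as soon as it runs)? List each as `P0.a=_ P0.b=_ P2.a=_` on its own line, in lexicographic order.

outcome vector order: (P0.a,P0.b,P2.a)
|SC outcomes| = 6

P0.a=0 P0.b=0 P2.a=0
P0.a=0 P0.b=0 P2.a=1
P0.a=0 P0.b=1 P2.a=0
P0.a=0 P0.b=1 P2.a=1
P0.a=1 P0.b=1 P2.a=0
P0.a=1 P0.b=1 P2.a=1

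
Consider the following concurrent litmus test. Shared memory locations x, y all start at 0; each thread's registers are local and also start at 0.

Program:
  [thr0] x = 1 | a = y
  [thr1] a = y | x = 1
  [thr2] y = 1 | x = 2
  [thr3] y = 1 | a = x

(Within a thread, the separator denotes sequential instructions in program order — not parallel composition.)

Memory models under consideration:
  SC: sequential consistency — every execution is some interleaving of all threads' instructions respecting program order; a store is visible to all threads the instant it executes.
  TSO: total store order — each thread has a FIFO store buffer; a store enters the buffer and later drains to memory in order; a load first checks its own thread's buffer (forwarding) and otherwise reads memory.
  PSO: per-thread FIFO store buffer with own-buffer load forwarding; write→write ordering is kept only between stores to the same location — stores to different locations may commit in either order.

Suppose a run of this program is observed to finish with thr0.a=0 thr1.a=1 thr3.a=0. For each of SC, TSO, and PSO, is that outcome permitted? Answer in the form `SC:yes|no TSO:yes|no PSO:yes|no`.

outcome vector order: (thr0.a,thr1.a,thr3.a)
under SC → <0 0 1>, <0 0 2>, <0 1 1>, <0 1 2>, <1 0 0>, <1 0 1>, <1 0 2>, <1 1 0>, <1 1 1>, <1 1 2>
under TSO → <0 0 0>, <0 0 1>, <0 0 2>, <0 1 0>, <0 1 1>, <0 1 2>, <1 0 0>, <1 0 1>, <1 0 2>, <1 1 0>, <1 1 1>, <1 1 2>
under PSO → <0 0 0>, <0 0 1>, <0 0 2>, <0 1 0>, <0 1 1>, <0 1 2>, <1 0 0>, <1 0 1>, <1 0 2>, <1 1 0>, <1 1 1>, <1 1 2>
target <0 1 0> ∈ {TSO,PSO}

SC:no TSO:yes PSO:yes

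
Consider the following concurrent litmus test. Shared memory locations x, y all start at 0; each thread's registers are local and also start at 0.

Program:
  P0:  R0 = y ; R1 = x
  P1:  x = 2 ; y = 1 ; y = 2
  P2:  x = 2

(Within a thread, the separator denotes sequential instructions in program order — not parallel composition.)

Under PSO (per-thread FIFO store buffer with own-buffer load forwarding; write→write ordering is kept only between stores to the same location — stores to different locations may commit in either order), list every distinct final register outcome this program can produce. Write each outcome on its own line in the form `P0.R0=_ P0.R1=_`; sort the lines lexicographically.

outcome vector order: (P0.R0,P0.R1)
|PSO outcomes| = 6

P0.R0=0 P0.R1=0
P0.R0=0 P0.R1=2
P0.R0=1 P0.R1=0
P0.R0=1 P0.R1=2
P0.R0=2 P0.R1=0
P0.R0=2 P0.R1=2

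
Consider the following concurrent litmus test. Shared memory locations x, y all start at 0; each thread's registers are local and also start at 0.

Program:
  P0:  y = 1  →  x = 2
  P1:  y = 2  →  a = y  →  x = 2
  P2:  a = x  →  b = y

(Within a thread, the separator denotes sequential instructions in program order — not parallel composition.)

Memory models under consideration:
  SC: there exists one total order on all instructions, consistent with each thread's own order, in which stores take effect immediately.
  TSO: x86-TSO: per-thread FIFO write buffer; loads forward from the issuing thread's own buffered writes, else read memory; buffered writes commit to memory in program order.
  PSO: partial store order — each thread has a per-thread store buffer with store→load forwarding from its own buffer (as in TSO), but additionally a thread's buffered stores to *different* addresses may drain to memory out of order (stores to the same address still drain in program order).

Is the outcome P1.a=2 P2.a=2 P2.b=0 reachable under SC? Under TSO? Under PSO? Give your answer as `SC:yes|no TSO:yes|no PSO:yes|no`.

outcome vector order: (P1.a,P2.a,P2.b)
SC: 9 outcomes — {1/0/0; 1/0/1; 1/0/2; 1/2/1; 2/0/0; 2/0/1; 2/0/2; 2/2/1; 2/2/2}
TSO: 9 outcomes — {1/0/0; 1/0/1; 1/0/2; 1/2/1; 2/0/0; 2/0/1; 2/0/2; 2/2/1; 2/2/2}
PSO: 12 outcomes — {1/0/0; 1/0/1; 1/0/2; 1/2/0; 1/2/1; 1/2/2; 2/0/0; 2/0/1; 2/0/2; 2/2/0; 2/2/1; 2/2/2}
target 2/2/0 ∈ {PSO}

SC:no TSO:no PSO:yes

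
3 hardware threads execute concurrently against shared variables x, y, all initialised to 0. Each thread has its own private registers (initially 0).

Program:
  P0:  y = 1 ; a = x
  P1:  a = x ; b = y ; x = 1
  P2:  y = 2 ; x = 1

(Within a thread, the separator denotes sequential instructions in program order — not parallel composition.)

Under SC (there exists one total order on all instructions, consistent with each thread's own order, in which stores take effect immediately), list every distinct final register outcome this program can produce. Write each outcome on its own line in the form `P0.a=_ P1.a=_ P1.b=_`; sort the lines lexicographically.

outcome vector order: (P0.a,P1.a,P1.b)
|SC outcomes| = 10

P0.a=0 P1.a=0 P1.b=0
P0.a=0 P1.a=0 P1.b=1
P0.a=0 P1.a=0 P1.b=2
P0.a=0 P1.a=1 P1.b=1
P0.a=0 P1.a=1 P1.b=2
P0.a=1 P1.a=0 P1.b=0
P0.a=1 P1.a=0 P1.b=1
P0.a=1 P1.a=0 P1.b=2
P0.a=1 P1.a=1 P1.b=1
P0.a=1 P1.a=1 P1.b=2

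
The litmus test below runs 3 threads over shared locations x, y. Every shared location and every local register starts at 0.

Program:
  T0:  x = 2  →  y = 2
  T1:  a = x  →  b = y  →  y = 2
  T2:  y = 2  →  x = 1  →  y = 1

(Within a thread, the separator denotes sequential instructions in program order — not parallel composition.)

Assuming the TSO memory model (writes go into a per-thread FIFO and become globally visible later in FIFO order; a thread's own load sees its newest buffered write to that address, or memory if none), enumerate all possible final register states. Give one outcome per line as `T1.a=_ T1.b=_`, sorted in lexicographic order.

outcome vector order: (T1.a,T1.b)
|TSO outcomes| = 8

T1.a=0 T1.b=0
T1.a=0 T1.b=1
T1.a=0 T1.b=2
T1.a=1 T1.b=1
T1.a=1 T1.b=2
T1.a=2 T1.b=0
T1.a=2 T1.b=1
T1.a=2 T1.b=2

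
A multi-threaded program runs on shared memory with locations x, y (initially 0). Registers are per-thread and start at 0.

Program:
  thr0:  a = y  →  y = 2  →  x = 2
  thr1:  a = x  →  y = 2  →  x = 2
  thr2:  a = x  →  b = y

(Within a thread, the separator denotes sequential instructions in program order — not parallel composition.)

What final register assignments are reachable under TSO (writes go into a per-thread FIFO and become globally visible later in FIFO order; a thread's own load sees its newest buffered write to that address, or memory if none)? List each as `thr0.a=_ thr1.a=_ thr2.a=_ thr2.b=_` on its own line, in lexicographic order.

thr0.a=0 thr1.a=0 thr2.a=0 thr2.b=0
thr0.a=0 thr1.a=0 thr2.a=0 thr2.b=2
thr0.a=0 thr1.a=0 thr2.a=2 thr2.b=2
thr0.a=0 thr1.a=2 thr2.a=0 thr2.b=0
thr0.a=0 thr1.a=2 thr2.a=0 thr2.b=2
thr0.a=0 thr1.a=2 thr2.a=2 thr2.b=2
thr0.a=2 thr1.a=0 thr2.a=0 thr2.b=0
thr0.a=2 thr1.a=0 thr2.a=0 thr2.b=2
thr0.a=2 thr1.a=0 thr2.a=2 thr2.b=2

outcome vector order: (thr0.a,thr1.a,thr2.a,thr2.b)
|TSO outcomes| = 9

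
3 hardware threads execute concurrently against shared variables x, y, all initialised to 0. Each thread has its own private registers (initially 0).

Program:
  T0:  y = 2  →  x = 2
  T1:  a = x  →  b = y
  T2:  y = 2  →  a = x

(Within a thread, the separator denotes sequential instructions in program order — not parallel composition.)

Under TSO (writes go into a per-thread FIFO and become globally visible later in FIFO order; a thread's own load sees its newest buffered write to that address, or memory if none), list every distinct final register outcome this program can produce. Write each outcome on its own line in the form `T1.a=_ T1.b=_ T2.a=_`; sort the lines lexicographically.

T1.a=0 T1.b=0 T2.a=0
T1.a=0 T1.b=0 T2.a=2
T1.a=0 T1.b=2 T2.a=0
T1.a=0 T1.b=2 T2.a=2
T1.a=2 T1.b=2 T2.a=0
T1.a=2 T1.b=2 T2.a=2

outcome vector order: (T1.a,T1.b,T2.a)
|TSO outcomes| = 6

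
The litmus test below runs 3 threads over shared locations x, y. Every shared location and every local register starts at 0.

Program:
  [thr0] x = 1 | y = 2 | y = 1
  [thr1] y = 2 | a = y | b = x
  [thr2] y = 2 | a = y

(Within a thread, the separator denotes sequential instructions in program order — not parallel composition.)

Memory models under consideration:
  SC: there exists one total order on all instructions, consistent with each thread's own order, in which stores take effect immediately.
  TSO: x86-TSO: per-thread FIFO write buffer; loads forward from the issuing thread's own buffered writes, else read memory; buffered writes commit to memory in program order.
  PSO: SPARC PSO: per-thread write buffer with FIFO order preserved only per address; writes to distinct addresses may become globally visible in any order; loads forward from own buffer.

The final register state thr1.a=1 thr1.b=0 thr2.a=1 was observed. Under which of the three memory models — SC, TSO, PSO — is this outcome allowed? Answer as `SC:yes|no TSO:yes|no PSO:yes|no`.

SC:no TSO:no PSO:yes

outcome vector order: (thr1.a,thr1.b,thr2.a)
SC (6): <1 1 1>, <1 1 2>, <2 0 1>, <2 0 2>, <2 1 1>, <2 1 2>
TSO (6): <1 1 1>, <1 1 2>, <2 0 1>, <2 0 2>, <2 1 1>, <2 1 2>
PSO (8): <1 0 1>, <1 0 2>, <1 1 1>, <1 1 2>, <2 0 1>, <2 0 2>, <2 1 1>, <2 1 2>
target <1 0 1> ∈ {PSO}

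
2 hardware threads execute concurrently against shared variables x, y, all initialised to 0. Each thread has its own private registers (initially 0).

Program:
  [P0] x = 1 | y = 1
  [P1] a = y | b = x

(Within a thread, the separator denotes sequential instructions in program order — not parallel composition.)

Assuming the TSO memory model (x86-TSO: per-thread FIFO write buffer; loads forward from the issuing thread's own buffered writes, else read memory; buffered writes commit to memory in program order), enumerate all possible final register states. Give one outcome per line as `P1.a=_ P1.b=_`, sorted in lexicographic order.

outcome vector order: (P1.a,P1.b)
|TSO outcomes| = 3

P1.a=0 P1.b=0
P1.a=0 P1.b=1
P1.a=1 P1.b=1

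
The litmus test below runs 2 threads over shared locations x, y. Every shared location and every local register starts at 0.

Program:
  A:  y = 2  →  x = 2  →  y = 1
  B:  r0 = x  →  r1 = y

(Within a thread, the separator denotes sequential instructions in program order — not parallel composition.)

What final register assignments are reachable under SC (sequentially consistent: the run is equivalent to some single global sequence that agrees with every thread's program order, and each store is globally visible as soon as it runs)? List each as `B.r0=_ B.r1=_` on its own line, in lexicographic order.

outcome vector order: (B.r0,B.r1)
|SC outcomes| = 5

B.r0=0 B.r1=0
B.r0=0 B.r1=1
B.r0=0 B.r1=2
B.r0=2 B.r1=1
B.r0=2 B.r1=2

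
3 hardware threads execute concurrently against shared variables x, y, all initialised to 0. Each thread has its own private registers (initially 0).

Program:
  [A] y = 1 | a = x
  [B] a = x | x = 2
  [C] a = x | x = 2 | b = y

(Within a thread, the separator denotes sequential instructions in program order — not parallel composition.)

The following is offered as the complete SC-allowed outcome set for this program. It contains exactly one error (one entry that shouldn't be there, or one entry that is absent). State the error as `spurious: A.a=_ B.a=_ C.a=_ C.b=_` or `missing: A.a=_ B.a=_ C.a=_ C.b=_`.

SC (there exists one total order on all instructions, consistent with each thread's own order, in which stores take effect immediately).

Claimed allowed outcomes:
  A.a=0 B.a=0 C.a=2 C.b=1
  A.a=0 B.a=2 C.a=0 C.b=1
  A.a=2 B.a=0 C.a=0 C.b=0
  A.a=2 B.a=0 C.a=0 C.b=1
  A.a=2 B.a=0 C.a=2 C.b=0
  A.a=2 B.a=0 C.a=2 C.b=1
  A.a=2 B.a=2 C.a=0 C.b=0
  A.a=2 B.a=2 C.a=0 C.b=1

outcome vector order: (A.a,B.a,C.a,C.b)
SC: 9 outcomes — {(0,0,0,1); (0,0,2,1); (0,2,0,1); (2,0,0,0); (2,0,0,1); (2,0,2,0); (2,0,2,1); (2,2,0,0); (2,2,0,1)}
SC∖claimed = {(0,0,0,1)}

missing: A.a=0 B.a=0 C.a=0 C.b=1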